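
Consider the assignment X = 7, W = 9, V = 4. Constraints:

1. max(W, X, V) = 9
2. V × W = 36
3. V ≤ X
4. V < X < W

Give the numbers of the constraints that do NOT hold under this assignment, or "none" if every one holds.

The assignment satisfies every constraint.

1. max(9, 7, 4) = 9 — satisfied.
2. V × W = 4 × 9 = 36 — satisfied.
3. V = 4, X = 7; 4 ≤ 7 — satisfied.
4. values 4 < 7 < 9 — satisfied.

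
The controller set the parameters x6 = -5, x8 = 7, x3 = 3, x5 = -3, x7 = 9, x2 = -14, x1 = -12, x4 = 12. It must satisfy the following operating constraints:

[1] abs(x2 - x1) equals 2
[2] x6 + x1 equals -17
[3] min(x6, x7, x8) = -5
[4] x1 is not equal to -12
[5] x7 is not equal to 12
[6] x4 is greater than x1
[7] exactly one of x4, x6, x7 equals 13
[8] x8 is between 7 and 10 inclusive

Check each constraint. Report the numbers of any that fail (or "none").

[1] abs(-14 - (-12)) = 2 — satisfied.
[2] x6 + x1 = -5 + (-12) = -17 — satisfied.
[3] min(-5, 9, 7) = -5 — satisfied.
[4] x1 = -12, but -12 is required to differ — violated.
[5] x7 = 9, and 9 ≠ 12 — satisfied.
[6] x4 = 12, x1 = -12; 12 > -12 — satisfied.
[7] x4=12, x6=-5, x7=9; 0 of them equal 13, not exactly one — violated.
[8] x8 = 7 lies in [7, 10] — satisfied.

Constraints 4 and 7 are violated.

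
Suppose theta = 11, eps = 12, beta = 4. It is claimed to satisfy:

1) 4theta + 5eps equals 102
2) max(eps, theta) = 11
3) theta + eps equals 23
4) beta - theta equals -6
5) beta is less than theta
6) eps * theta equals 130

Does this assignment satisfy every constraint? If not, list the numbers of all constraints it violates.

1) 4theta + 5eps = 4(11) + 5(12) = 104, not 102  ✗
2) max(12, 11) = 12, not 11  ✗
3) theta + eps = 11 + 12 = 23  ✓
4) beta - theta = 4 - 11 = -7, not -6  ✗
5) beta = 4, theta = 11; 4 < 11  ✓
6) eps * theta = 12 * 11 = 132, not 130  ✗

The assignment fails constraints 1, 2, 4, and 6.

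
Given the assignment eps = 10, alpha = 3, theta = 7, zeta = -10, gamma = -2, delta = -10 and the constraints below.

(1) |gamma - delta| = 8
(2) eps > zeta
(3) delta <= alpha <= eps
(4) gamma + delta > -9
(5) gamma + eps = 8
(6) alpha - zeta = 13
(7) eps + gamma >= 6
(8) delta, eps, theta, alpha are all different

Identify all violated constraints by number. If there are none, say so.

Constraint 4 does not hold.

(1) |-2 - (-10)| = 8  true
(2) eps = 10, zeta = -10; 10 > -10  true
(3) values -10 <= 3 <= 10  true
(4) gamma + delta = -2 + (-10) = -12; -12 ≤ -9, bound -9 not met  false
(5) gamma + eps = -2 + 10 = 8  true
(6) alpha - zeta = 3 - (-10) = 13  true
(7) eps + gamma = 10 + (-2) = 8; 8 ≥ 6  true
(8) values -10, 10, 7, 3 are pairwise distinct  true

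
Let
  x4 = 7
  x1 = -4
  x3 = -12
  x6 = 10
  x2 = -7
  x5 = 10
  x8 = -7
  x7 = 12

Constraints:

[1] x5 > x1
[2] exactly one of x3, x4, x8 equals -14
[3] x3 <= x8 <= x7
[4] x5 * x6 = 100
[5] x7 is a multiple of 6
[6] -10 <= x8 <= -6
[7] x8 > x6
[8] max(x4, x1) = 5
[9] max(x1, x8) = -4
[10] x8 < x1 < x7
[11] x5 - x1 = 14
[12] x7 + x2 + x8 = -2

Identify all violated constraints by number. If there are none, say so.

The assignment fails constraints 2, 7, and 8.

[1] x5 = 10, x1 = -4; 10 > -4 — holds.
[2] x3=-12, x4=7, x8=-7; 0 of them equal -14, not exactly one — does not hold.
[3] values -12 <= -7 <= 12 — holds.
[4] x5 * x6 = 10 * 10 = 100 — holds.
[5] 12 / 6 = 2, so 6 divides 12 — holds.
[6] x8 = -7 lies in [-10, -6] — holds.
[7] x8 = -7, x6 = 10; -7 ≤ 10 (want >) — does not hold.
[8] max(7, -4) = 7, not 5 — does not hold.
[9] max(-4, -7) = -4 — holds.
[10] values -7 < -4 < 12 — holds.
[11] x5 - x1 = 10 - (-4) = 14 — holds.
[12] x7 + x2 + x8 = 12 + (-7) + (-7) = -2 — holds.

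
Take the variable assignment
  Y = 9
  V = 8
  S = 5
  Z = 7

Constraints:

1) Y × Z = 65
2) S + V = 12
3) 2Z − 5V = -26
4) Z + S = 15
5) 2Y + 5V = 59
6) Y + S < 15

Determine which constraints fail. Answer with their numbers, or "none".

No — constraints 1, 2, 4, 5 are not satisfied.

1) Y × Z = 9 × 7 = 63, not 65 — fails.
2) S + V = 5 + 8 = 13, not 12 — fails.
3) 2Z − 5V = 2(7) − 5(8) = -26 — holds.
4) Z + S = 7 + 5 = 12, not 15 — fails.
5) 2Y + 5V = 2(9) + 5(8) = 58, not 59 — fails.
6) Y + S = 9 + 5 = 14; 14 < 15 — holds.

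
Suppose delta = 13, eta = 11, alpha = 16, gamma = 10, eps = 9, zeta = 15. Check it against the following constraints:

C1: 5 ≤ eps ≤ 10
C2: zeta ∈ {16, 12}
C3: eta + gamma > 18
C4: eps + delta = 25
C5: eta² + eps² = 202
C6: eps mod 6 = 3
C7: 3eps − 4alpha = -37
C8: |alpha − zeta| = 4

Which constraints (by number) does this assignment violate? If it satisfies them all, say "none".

C1: eps = 9 lies in [5, 10]  OK
C2: zeta = 15 is not in {16, 12}  FAIL
C3: eta + gamma = 11 + 10 = 21; 21 > 18  OK
C4: eps + delta = 9 + 13 = 22, not 25  FAIL
C5: eta² + eps² = 11² + 9² = 121 + 81 = 202  OK
C6: 9 mod 6 = 3  OK
C7: 3eps − 4alpha = 3(9) − 4(16) = -37  OK
C8: |16 − 15| = 1, not 4  FAIL

The assignment fails constraints 2, 4, and 8.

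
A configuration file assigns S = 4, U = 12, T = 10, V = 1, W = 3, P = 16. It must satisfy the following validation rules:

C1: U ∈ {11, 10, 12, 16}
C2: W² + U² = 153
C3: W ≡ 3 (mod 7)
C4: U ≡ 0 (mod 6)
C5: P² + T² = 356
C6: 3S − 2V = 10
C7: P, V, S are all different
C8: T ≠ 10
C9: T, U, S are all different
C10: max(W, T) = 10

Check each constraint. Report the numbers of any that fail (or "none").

C1: U = 12 is in {11, 10, 12, 16}  ✔
C2: W² + U² = 3² + 12² = 9 + 144 = 153  ✔
C3: 3 mod 7 = 3  ✔
C4: 12 mod 6 = 0  ✔
C5: P² + T² = 16² + 10² = 256 + 100 = 356  ✔
C6: 3S − 2V = 3(4) − 2(1) = 10  ✔
C7: values 16, 1, 4 are pairwise distinct  ✔
C8: T = 10, but 10 is required to differ  ✘
C9: values 10, 12, 4 are pairwise distinct  ✔
C10: max(3, 10) = 10  ✔

The assignment fails constraint 8.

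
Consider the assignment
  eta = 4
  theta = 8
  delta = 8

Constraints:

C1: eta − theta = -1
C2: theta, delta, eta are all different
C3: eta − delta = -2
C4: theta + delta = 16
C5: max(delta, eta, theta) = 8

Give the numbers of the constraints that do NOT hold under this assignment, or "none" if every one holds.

C1: eta − theta = 4 − 8 = -4, not -1  ✗
C2: theta = delta = 8, not all different  ✗
C3: eta − delta = 4 − 8 = -4, not -2  ✗
C4: theta + delta = 8 + 8 = 16  ✓
C5: max(8, 4, 8) = 8  ✓

The assignment fails constraints 1, 2, and 3.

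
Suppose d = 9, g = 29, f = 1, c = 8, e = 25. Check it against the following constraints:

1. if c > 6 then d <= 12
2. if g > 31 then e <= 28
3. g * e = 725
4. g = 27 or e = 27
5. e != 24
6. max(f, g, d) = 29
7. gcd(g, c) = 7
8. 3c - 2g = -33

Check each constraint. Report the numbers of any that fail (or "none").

1. c = 8 > 6, so we need d ≤ 12; d = 9 ≤ 12  OK
2. g = 29, not > 31; antecedent false, conditional vacuously true  OK
3. g * e = 29 * 25 = 725  OK
4. g = 29 ≠ 27 and e = 25 ≠ 27; both disjuncts false  FAIL
5. e = 25, and 25 ≠ 24  OK
6. max(1, 29, 9) = 29  OK
7. gcd(29, 8) = 1, not 7  FAIL
8. 3c - 2g = 3(8) - 2(29) = -34, not -33  FAIL

Constraints 4, 7, and 8 do not hold.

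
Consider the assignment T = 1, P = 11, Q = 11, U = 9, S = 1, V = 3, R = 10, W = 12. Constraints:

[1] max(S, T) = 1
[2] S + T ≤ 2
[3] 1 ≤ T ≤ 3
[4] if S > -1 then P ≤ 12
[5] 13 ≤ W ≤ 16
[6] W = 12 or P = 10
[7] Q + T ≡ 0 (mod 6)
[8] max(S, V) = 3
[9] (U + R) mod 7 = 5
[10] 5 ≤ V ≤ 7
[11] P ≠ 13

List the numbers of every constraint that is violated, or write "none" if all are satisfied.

[1] max(1, 1) = 1 — holds.
[2] S + T = 1 + 1 = 2; 2 ≤ 2 — holds.
[3] T = 1 lies in [1, 3] — holds.
[4] S = 1 > -1, so we need P ≤ 12; P = 11 ≤ 12 — holds.
[5] W = 12 is outside [13, 16] — does not hold.
[6] W = 12 = 12 (first disjunct) — holds.
[7] Q + T = 12; 12 mod 6 = 0 — holds.
[8] max(1, 3) = 3 — holds.
[9] U + R = 19; 19 mod 7 = 5 — holds.
[10] V = 3 is outside [5, 7] — does not hold.
[11] P = 11, and 11 ≠ 13 — holds.

Violated: 5 and 10.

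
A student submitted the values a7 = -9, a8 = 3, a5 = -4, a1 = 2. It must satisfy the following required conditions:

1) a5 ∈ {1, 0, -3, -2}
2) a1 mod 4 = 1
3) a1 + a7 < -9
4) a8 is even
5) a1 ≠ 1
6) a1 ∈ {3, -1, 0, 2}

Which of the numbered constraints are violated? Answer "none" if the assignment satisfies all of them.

1) a5 = -4 is not in {1, 0, -3, -2}  ✗
2) 2 mod 4 = 2, not 1  ✗
3) a1 + a7 = 2 + (-9) = -7; -7 ≥ -9, bound -9 not met  ✗
4) a8 = 3 is odd  ✗
5) a1 = 2, and 2 ≠ 1  ✓
6) a1 = 2 is in {3, -1, 0, 2}  ✓

The assignment fails constraints 1, 2, 3, and 4.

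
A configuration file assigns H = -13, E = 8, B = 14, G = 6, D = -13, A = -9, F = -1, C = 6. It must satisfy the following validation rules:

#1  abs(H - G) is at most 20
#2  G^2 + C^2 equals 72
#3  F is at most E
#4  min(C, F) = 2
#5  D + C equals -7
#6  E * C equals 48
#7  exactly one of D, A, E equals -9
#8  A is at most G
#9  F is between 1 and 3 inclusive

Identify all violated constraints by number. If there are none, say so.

The assignment fails constraints 4 and 9.

#1 abs(-13 - 6) = 19; 19 ≤ 20  ✔
#2 G^2 + C^2 = 6^2 + 6^2 = 36 + 36 = 72  ✔
#3 F = -1, E = 8; -1 ≤ 8  ✔
#4 min(6, -1) = -1, not 2  ✘
#5 D + C = -13 + 6 = -7  ✔
#6 E * C = 8 * 6 = 48  ✔
#7 D=-13, A=-9, E=8; 1 of them equals -9  ✔
#8 A = -9, G = 6; -9 ≤ 6  ✔
#9 F = -1 is outside [1, 3]  ✘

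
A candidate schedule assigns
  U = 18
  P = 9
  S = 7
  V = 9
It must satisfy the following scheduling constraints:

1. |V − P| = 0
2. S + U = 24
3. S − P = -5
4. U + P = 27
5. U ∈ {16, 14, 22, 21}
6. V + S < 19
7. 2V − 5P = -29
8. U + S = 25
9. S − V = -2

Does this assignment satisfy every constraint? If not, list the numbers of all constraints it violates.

1. |9 − 9| = 0  yes
2. S + U = 7 + 18 = 25, not 24  no
3. S − P = 7 − 9 = -2, not -5  no
4. U + P = 18 + 9 = 27  yes
5. U = 18 is not in {16, 14, 22, 21}  no
6. V + S = 9 + 7 = 16; 16 < 19  yes
7. 2V − 5P = 2(9) − 5(9) = -27, not -29  no
8. U + S = 18 + 7 = 25  yes
9. S − V = 7 − 9 = -2  yes

Constraints 2, 3, 5, and 7 do not hold.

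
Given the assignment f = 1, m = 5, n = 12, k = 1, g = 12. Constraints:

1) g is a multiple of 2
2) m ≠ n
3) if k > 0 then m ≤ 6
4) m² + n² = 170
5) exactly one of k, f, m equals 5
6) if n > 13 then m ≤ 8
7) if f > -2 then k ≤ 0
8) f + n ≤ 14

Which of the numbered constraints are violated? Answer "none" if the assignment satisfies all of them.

Violated: 4 and 7.

1) 12 / 2 = 6, so 2 divides 12 — satisfied.
2) m = 5, n = 12; distinct — satisfied.
3) k = 1 > 0, so we need m ≤ 6; m = 5 ≤ 6 — satisfied.
4) m² + n² = 5² + 12² = 25 + 144 = 169, not 170 — violated.
5) k=1, f=1, m=5; 1 of them equals 5 — satisfied.
6) n = 12, not > 13; antecedent false, conditional vacuously true — satisfied.
7) f = 1 > -2, so we need k ≤ 0; but k = 1 > 0 — violated.
8) f + n = 1 + 12 = 13; 13 ≤ 14 — satisfied.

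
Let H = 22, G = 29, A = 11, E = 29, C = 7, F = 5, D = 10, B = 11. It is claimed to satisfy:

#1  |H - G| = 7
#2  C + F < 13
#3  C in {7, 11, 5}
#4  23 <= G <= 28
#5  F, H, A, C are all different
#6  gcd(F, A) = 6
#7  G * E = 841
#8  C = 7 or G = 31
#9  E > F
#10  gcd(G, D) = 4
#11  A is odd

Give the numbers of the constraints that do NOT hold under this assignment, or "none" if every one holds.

#1 |22 - 29| = 7 — holds.
#2 C + F = 7 + 5 = 12; 12 < 13 — holds.
#3 C = 7 is in {7, 11, 5} — holds.
#4 G = 29 is outside [23, 28] — does not hold.
#5 values 5, 22, 11, 7 are pairwise distinct — holds.
#6 gcd(5, 11) = 1, not 6 — does not hold.
#7 G * E = 29 * 29 = 841 — holds.
#8 C = 7 = 7 (first disjunct) — holds.
#9 E = 29, F = 5; 29 > 5 — holds.
#10 gcd(29, 10) = 1, not 4 — does not hold.
#11 A = 11 is odd — holds.

No — constraints 4, 6, 10 are not satisfied.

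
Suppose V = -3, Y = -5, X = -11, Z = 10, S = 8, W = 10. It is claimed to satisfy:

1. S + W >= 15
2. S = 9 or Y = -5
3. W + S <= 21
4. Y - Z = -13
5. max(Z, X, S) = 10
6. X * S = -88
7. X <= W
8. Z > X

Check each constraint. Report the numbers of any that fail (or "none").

Constraint 4 is violated.

1. S + W = 8 + 10 = 18; 18 ≥ 15 — satisfied.
2. S = 8 ≠ 9, but Y = -5 = -5 (second disjunct) — satisfied.
3. W + S = 10 + 8 = 18; 18 ≤ 21 — satisfied.
4. Y - Z = -5 - 10 = -15, not -13 — violated.
5. max(10, -11, 8) = 10 — satisfied.
6. X * S = -11 * 8 = -88 — satisfied.
7. X = -11, W = 10; -11 ≤ 10 — satisfied.
8. Z = 10, X = -11; 10 > -11 — satisfied.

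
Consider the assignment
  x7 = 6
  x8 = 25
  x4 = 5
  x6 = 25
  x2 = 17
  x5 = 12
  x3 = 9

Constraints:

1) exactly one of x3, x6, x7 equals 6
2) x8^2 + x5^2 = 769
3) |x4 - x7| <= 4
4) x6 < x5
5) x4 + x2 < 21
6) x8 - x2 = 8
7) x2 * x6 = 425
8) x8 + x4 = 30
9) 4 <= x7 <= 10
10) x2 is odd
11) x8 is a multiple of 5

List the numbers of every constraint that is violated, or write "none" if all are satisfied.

The assignment fails constraints 4 and 5.

1) x3=9, x6=25, x7=6; 1 of them equals 6 — satisfied.
2) x8^2 + x5^2 = 25^2 + 12^2 = 625 + 144 = 769 — satisfied.
3) |5 - 6| = 1; 1 ≤ 4 — satisfied.
4) x6 = 25, x5 = 12; 25 ≥ 12 (want <) — violated.
5) x4 + x2 = 5 + 17 = 22; 22 ≥ 21, bound 21 not met — violated.
6) x8 - x2 = 25 - 17 = 8 — satisfied.
7) x2 * x6 = 17 * 25 = 425 — satisfied.
8) x8 + x4 = 25 + 5 = 30 — satisfied.
9) x7 = 6 lies in [4, 10] — satisfied.
10) x2 = 17 is odd — satisfied.
11) 25 / 5 = 5, so 5 divides 25 — satisfied.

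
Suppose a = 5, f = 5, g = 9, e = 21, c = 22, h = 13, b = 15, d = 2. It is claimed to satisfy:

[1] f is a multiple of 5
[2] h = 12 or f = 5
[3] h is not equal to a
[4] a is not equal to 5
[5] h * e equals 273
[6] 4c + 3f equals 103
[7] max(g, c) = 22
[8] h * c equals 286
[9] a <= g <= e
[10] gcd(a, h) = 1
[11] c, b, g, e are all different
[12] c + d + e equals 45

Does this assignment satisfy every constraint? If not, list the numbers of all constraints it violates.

Constraint 4 does not hold.

[1] 5 / 5 = 1, so 5 divides 5 — holds.
[2] h = 13 ≠ 12, but f = 5 = 5 (second disjunct) — holds.
[3] h = 13, a = 5; distinct — holds.
[4] a = 5, but 5 is required to differ — fails.
[5] h * e = 13 * 21 = 273 — holds.
[6] 4c + 3f = 4(22) + 3(5) = 103 — holds.
[7] max(9, 22) = 22 — holds.
[8] h * c = 13 * 22 = 286 — holds.
[9] values 5 <= 9 <= 21 — holds.
[10] gcd(5, 13) = 1 — holds.
[11] values 22, 15, 9, 21 are pairwise distinct — holds.
[12] c + d + e = 22 + 2 + 21 = 45 — holds.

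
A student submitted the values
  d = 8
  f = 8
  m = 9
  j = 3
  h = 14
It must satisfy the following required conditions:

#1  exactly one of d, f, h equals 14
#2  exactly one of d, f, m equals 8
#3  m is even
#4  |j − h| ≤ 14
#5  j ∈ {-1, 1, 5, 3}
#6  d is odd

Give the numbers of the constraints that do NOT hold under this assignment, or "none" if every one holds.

Constraints 2, 3, and 6 do not hold.

#1 d=8, f=8, h=14; 1 of them equals 14  yes
#2 d=8, f=8, m=9; 2 of them equal 8, not exactly one  no
#3 m = 9 is odd  no
#4 |3 − 14| = 11; 11 ≤ 14  yes
#5 j = 3 is in {-1, 1, 5, 3}  yes
#6 d = 8 is even  no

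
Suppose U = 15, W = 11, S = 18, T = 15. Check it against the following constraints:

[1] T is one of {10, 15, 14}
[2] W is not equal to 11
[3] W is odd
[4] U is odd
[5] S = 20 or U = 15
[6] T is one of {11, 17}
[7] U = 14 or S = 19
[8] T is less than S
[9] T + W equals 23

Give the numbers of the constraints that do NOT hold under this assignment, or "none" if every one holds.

[1] T = 15 is in {10, 15, 14}  holds
[2] W = 11, but 11 is required to differ  fails
[3] W = 11 is odd  holds
[4] U = 15 is odd  holds
[5] S = 18 ≠ 20, but U = 15 = 15 (second disjunct)  holds
[6] T = 15 is not in {11, 17}  fails
[7] U = 15 ≠ 14 and S = 18 ≠ 19; both disjuncts false  fails
[8] T = 15, S = 18; 15 < 18  holds
[9] T + W = 15 + 11 = 26, not 23  fails

Constraints 2, 6, 7, 9 do not hold.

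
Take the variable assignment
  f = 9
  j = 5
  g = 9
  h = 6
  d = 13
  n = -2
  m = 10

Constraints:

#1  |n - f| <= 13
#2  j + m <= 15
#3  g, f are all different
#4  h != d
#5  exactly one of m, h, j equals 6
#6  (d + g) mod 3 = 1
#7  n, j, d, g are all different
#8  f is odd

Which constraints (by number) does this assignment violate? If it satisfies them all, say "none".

Constraint 3 is violated.

#1 |-2 - 9| = 11; 11 ≤ 13  yes
#2 j + m = 5 + 10 = 15; 15 ≤ 15  yes
#3 g = f = 9, not all different  no
#4 h = 6, d = 13; distinct  yes
#5 m=10, h=6, j=5; 1 of them equals 6  yes
#6 d + g = 22; 22 mod 3 = 1  yes
#7 values -2, 5, 13, 9 are pairwise distinct  yes
#8 f = 9 is odd  yes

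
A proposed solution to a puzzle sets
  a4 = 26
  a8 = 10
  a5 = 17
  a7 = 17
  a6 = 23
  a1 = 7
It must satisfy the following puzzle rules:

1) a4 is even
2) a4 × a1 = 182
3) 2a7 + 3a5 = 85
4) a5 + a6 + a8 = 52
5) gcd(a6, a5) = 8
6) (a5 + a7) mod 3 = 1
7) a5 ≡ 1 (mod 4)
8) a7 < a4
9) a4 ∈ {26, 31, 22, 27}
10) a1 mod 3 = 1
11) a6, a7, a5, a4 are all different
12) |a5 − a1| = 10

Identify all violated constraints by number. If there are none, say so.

The assignment fails constraints 4, 5, and 11.

1) a4 = 26 is even  OK
2) a4 × a1 = 26 × 7 = 182  OK
3) 2a7 + 3a5 = 2(17) + 3(17) = 85  OK
4) a5 + a6 + a8 = 17 + 23 + 10 = 50, not 52  FAIL
5) gcd(23, 17) = 1, not 8  FAIL
6) a5 + a7 = 34; 34 mod 3 = 1  OK
7) 17 mod 4 = 1  OK
8) a7 = 17, a4 = 26; 17 < 26  OK
9) a4 = 26 is in {26, 31, 22, 27}  OK
10) 7 mod 3 = 1  OK
11) a7 = a5 = 17, not all different  FAIL
12) |17 − 7| = 10  OK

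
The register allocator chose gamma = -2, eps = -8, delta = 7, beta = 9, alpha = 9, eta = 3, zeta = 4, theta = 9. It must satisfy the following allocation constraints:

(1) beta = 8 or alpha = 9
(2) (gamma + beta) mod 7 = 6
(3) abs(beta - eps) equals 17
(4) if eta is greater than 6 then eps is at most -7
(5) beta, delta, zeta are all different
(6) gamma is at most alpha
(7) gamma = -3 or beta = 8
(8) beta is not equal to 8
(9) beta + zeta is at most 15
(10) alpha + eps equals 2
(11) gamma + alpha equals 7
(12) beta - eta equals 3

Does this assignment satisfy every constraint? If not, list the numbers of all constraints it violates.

(1) beta = 9 ≠ 8, but alpha = 9 = 9 (second disjunct) — satisfied.
(2) gamma + beta = 7; 7 mod 7 = 0, not 6 — violated.
(3) abs(9 - (-8)) = 17 — satisfied.
(4) eta = 3, not > 6; antecedent false, conditional vacuously true — satisfied.
(5) values 9, 7, 4 are pairwise distinct — satisfied.
(6) gamma = -2, alpha = 9; -2 ≤ 9 — satisfied.
(7) gamma = -2 ≠ -3 and beta = 9 ≠ 8; both disjuncts false — violated.
(8) beta = 9, and 9 ≠ 8 — satisfied.
(9) beta + zeta = 9 + 4 = 13; 13 ≤ 15 — satisfied.
(10) alpha + eps = 9 + (-8) = 1, not 2 — violated.
(11) gamma + alpha = -2 + 9 = 7 — satisfied.
(12) beta - eta = 9 - 3 = 6, not 3 — violated.

No — constraints 2, 7, 10, 12 are not satisfied.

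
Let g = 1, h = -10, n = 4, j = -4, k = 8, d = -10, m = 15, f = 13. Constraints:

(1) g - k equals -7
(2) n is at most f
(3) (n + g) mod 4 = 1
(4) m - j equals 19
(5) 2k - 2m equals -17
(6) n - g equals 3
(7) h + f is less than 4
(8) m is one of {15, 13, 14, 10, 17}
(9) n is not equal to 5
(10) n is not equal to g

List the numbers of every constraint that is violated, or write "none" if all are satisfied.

(1) g - k = 1 - 8 = -7  ✔
(2) n = 4, f = 13; 4 ≤ 13  ✔
(3) n + g = 5; 5 mod 4 = 1  ✔
(4) m - j = 15 - (-4) = 19  ✔
(5) 2k - 2m = 2(8) - 2(15) = -14, not -17  ✘
(6) n - g = 4 - 1 = 3  ✔
(7) h + f = -10 + 13 = 3; 3 < 4  ✔
(8) m = 15 is in {15, 13, 14, 10, 17}  ✔
(9) n = 4, and 4 ≠ 5  ✔
(10) n = 4, g = 1; distinct  ✔

Constraint 5 does not hold.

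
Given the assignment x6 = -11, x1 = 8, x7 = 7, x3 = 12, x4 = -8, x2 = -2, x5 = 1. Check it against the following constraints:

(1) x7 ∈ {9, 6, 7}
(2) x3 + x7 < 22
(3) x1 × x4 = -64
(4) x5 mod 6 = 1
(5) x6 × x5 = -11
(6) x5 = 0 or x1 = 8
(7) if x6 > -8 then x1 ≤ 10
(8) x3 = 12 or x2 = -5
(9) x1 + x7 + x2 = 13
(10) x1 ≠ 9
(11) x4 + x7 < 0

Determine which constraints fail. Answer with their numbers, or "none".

No violations.

(1) x7 = 7 is in {9, 6, 7} — holds.
(2) x3 + x7 = 12 + 7 = 19; 19 < 22 — holds.
(3) x1 × x4 = 8 × (-8) = -64 — holds.
(4) 1 mod 6 = 1 — holds.
(5) x6 × x5 = -11 × 1 = -11 — holds.
(6) x5 = 1 ≠ 0, but x1 = 8 = 8 (second disjunct) — holds.
(7) x6 = -11, not > -8; antecedent false, conditional vacuously true — holds.
(8) x3 = 12 = 12 (first disjunct) — holds.
(9) x1 + x7 + x2 = 8 + 7 + (-2) = 13 — holds.
(10) x1 = 8, and 8 ≠ 9 — holds.
(11) x4 + x7 = -8 + 7 = -1; -1 < 0 — holds.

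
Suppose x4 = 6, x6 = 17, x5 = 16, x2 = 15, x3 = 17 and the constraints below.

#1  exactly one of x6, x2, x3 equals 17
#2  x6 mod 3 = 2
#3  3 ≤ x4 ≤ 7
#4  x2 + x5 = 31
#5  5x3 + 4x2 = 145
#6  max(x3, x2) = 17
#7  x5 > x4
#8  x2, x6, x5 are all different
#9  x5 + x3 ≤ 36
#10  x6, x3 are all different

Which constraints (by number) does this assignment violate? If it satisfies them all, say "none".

#1 x6=17, x2=15, x3=17; 2 of them equal 17, not exactly one — violated.
#2 17 mod 3 = 2 — satisfied.
#3 x4 = 6 lies in [3, 7] — satisfied.
#4 x2 + x5 = 15 + 16 = 31 — satisfied.
#5 5x3 + 4x2 = 5(17) + 4(15) = 145 — satisfied.
#6 max(17, 15) = 17 — satisfied.
#7 x5 = 16, x4 = 6; 16 > 6 — satisfied.
#8 values 15, 17, 16 are pairwise distinct — satisfied.
#9 x5 + x3 = 16 + 17 = 33; 33 ≤ 36 — satisfied.
#10 x6 = x3 = 17, not all different — violated.

Constraints 1 and 10 are violated.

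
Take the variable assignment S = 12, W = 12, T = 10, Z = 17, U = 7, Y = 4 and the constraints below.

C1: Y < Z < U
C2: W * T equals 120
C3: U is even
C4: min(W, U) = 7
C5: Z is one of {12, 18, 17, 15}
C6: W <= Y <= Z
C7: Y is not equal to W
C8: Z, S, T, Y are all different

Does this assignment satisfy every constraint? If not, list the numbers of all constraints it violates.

The assignment fails constraints 1, 3, and 6.

C1: values 4, 17, 7; Z = 17 is not < U = 7 — fails.
C2: W * T = 12 * 10 = 120 — holds.
C3: U = 7 is odd — fails.
C4: min(12, 7) = 7 — holds.
C5: Z = 17 is in {12, 18, 17, 15} — holds.
C6: values 12, 4, 17; W = 12 is not <= Y = 4 — fails.
C7: Y = 4, W = 12; distinct — holds.
C8: values 17, 12, 10, 4 are pairwise distinct — holds.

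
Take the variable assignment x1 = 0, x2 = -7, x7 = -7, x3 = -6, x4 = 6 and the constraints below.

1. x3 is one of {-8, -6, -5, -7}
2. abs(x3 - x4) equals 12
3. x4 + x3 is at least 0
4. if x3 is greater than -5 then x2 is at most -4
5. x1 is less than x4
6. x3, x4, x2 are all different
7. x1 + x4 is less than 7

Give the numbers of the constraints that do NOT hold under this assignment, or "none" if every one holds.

All constraints are satisfied.

1. x3 = -6 is in {-8, -6, -5, -7}  ✓
2. abs(-6 - 6) = 12  ✓
3. x4 + x3 = 6 + (-6) = 0; 0 ≥ 0  ✓
4. x3 = -6, not > -5; antecedent false, conditional vacuously true  ✓
5. x1 = 0, x4 = 6; 0 < 6  ✓
6. values -6, 6, -7 are pairwise distinct  ✓
7. x1 + x4 = 0 + 6 = 6; 6 < 7  ✓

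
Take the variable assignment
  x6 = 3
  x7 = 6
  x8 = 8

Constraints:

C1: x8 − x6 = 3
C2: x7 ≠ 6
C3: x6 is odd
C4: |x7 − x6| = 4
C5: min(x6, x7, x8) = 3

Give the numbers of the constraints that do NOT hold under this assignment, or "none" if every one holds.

The assignment fails constraints 1, 2, and 4.

C1: x8 − x6 = 8 − 3 = 5, not 3  ✗
C2: x7 = 6, but 6 is required to differ  ✗
C3: x6 = 3 is odd  ✓
C4: |6 − 3| = 3, not 4  ✗
C5: min(3, 6, 8) = 3  ✓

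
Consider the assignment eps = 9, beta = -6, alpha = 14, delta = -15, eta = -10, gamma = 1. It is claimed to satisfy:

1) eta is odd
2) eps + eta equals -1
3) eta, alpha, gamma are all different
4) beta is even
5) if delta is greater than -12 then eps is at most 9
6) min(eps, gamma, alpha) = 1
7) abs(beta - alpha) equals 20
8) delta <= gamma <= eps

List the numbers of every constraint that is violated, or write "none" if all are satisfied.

Violated: 1.

1) eta = -10 is even  no
2) eps + eta = 9 + (-10) = -1  yes
3) values -10, 14, 1 are pairwise distinct  yes
4) beta = -6 is even  yes
5) delta = -15, not > -12; antecedent false, conditional vacuously true  yes
6) min(9, 1, 14) = 1  yes
7) abs(-6 - 14) = 20  yes
8) values -15 <= 1 <= 9  yes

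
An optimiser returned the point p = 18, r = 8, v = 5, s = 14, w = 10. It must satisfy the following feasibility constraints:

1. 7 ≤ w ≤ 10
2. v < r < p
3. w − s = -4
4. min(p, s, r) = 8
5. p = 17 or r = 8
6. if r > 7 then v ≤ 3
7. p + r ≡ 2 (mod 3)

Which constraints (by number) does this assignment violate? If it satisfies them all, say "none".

Constraint 6 is violated.

1. w = 10 lies in [7, 10] — OK.
2. values 5 < 8 < 18 — OK.
3. w − s = 10 − 14 = -4 — OK.
4. min(18, 14, 8) = 8 — OK.
5. p = 18 ≠ 17, but r = 8 = 8 (second disjunct) — OK.
6. r = 8 > 7, so we need v ≤ 3; but v = 5 > 3 — violated.
7. p + r = 26; 26 mod 3 = 2 — OK.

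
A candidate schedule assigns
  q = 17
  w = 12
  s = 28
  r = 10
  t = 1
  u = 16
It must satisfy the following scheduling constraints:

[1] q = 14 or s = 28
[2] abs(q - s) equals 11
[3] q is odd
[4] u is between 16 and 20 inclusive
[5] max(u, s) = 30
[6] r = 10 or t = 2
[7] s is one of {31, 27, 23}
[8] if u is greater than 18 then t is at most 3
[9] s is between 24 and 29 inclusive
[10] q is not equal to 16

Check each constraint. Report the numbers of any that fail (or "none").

[1] q = 17 ≠ 14, but s = 28 = 28 (second disjunct)  OK
[2] abs(17 - 28) = 11  OK
[3] q = 17 is odd  OK
[4] u = 16 lies in [16, 20]  OK
[5] max(16, 28) = 28, not 30  FAIL
[6] r = 10 = 10 (first disjunct)  OK
[7] s = 28 is not in {31, 27, 23}  FAIL
[8] u = 16, not > 18; antecedent false, conditional vacuously true  OK
[9] s = 28 lies in [24, 29]  OK
[10] q = 17, and 17 ≠ 16  OK

Violated: 5 and 7.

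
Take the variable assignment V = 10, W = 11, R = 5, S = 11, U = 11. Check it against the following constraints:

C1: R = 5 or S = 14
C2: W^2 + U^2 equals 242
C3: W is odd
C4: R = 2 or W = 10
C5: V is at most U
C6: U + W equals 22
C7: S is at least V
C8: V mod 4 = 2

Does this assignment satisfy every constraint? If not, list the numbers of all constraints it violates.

C1: R = 5 = 5 (first disjunct)  true
C2: W^2 + U^2 = 11^2 + 11^2 = 121 + 121 = 242  true
C3: W = 11 is odd  true
C4: R = 5 ≠ 2 and W = 11 ≠ 10; both disjuncts false  false
C5: V = 10, U = 11; 10 ≤ 11  true
C6: U + W = 11 + 11 = 22  true
C7: S = 11, V = 10; 11 ≥ 10  true
C8: 10 mod 4 = 2  true

Constraint 4 is violated.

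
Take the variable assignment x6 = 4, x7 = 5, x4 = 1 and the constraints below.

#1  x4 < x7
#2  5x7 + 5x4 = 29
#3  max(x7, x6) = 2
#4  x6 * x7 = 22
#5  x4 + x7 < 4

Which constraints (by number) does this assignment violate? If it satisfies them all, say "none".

#1 x4 = 1, x7 = 5; 1 < 5 — holds.
#2 5x7 + 5x4 = 5(5) + 5(1) = 30, not 29 — fails.
#3 max(5, 4) = 5, not 2 — fails.
#4 x6 * x7 = 4 * 5 = 20, not 22 — fails.
#5 x4 + x7 = 1 + 5 = 6; 6 ≥ 4, bound 4 not met — fails.

Constraints 2, 3, 4, and 5 do not hold.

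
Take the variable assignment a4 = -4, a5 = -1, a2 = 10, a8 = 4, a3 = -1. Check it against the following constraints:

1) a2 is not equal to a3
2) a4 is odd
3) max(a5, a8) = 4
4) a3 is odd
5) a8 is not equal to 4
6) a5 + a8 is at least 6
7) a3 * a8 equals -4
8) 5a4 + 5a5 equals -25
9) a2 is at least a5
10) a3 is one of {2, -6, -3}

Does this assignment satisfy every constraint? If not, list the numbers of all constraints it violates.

1) a2 = 10, a3 = -1; distinct — OK.
2) a4 = -4 is even — violated.
3) max(-1, 4) = 4 — OK.
4) a3 = -1 is odd — OK.
5) a8 = 4, but 4 is required to differ — violated.
6) a5 + a8 = -1 + 4 = 3; 3 < 6, bound 6 not met — violated.
7) a3 * a8 = -1 * 4 = -4 — OK.
8) 5a4 + 5a5 = 5(-4) + 5(-1) = -25 — OK.
9) a2 = 10, a5 = -1; 10 ≥ -1 — OK.
10) a3 = -1 is not in {2, -6, -3} — violated.

No — constraints 2, 5, 6, and 10 are not satisfied.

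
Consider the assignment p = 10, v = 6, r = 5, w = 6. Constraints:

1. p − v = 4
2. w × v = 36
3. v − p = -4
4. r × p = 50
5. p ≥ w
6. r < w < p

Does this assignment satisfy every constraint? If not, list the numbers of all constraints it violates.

1. p − v = 10 − 6 = 4 — holds.
2. w × v = 6 × 6 = 36 — holds.
3. v − p = 6 − 10 = -4 — holds.
4. r × p = 5 × 10 = 50 — holds.
5. p = 10, w = 6; 10 ≥ 6 — holds.
6. values 5 < 6 < 10 — holds.

No violations.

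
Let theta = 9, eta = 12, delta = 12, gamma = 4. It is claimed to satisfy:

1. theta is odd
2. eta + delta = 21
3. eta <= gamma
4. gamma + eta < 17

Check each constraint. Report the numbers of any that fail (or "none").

The assignment fails constraints 2 and 3.

1. theta = 9 is odd  holds
2. eta + delta = 12 + 12 = 24, not 21  fails
3. eta = 12, gamma = 4; 12 > 4 (want ≤)  fails
4. gamma + eta = 4 + 12 = 16; 16 < 17  holds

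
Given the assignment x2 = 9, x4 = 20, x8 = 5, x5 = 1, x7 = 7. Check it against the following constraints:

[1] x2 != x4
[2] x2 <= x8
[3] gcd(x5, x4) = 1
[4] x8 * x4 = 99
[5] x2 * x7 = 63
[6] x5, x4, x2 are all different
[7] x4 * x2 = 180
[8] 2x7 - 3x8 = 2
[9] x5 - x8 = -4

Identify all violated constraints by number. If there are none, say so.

Constraints 2, 4, 8 are violated.

[1] x2 = 9, x4 = 20; distinct  true
[2] x2 = 9, x8 = 5; 9 > 5 (want ≤)  false
[3] gcd(1, 20) = 1  true
[4] x8 * x4 = 5 * 20 = 100, not 99  false
[5] x2 * x7 = 9 * 7 = 63  true
[6] values 1, 20, 9 are pairwise distinct  true
[7] x4 * x2 = 20 * 9 = 180  true
[8] 2x7 - 3x8 = 2(7) - 3(5) = -1, not 2  false
[9] x5 - x8 = 1 - 5 = -4  true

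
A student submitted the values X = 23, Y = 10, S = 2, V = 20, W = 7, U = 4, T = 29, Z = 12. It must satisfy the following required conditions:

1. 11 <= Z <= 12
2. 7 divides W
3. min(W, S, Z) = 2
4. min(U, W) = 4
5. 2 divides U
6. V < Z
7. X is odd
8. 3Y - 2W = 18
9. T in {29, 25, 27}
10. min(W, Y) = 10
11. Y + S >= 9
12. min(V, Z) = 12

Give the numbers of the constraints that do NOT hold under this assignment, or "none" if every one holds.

No — constraints 6, 8, and 10 are not satisfied.

1. Z = 12 lies in [11, 12]  OK
2. 7 / 7 = 1, so 7 divides 7  OK
3. min(7, 2, 12) = 2  OK
4. min(4, 7) = 4  OK
5. 4 / 2 = 2, so 2 divides 4  OK
6. V = 20, Z = 12; 20 ≥ 12 (want <)  FAIL
7. X = 23 is odd  OK
8. 3Y - 2W = 3(10) - 2(7) = 16, not 18  FAIL
9. T = 29 is in {29, 25, 27}  OK
10. min(7, 10) = 7, not 10  FAIL
11. Y + S = 10 + 2 = 12; 12 ≥ 9  OK
12. min(20, 12) = 12  OK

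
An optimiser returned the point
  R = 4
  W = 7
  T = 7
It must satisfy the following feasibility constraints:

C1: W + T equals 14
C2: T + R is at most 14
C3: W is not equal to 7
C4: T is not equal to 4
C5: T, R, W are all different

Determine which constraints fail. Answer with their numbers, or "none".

C1: W + T = 7 + 7 = 14 — satisfied.
C2: T + R = 7 + 4 = 11; 11 ≤ 14 — satisfied.
C3: W = 7, but 7 is required to differ — violated.
C4: T = 7, and 7 ≠ 4 — satisfied.
C5: T = W = 7, not all different — violated.

Violated: 3, 5.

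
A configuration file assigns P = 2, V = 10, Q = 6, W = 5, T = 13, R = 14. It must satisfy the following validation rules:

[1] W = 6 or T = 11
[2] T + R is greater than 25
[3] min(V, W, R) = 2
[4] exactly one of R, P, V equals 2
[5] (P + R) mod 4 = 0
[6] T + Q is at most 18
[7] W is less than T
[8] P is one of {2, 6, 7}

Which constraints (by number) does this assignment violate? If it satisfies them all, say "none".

The assignment fails constraints 1, 3, and 6.

[1] W = 5 ≠ 6 and T = 13 ≠ 11; both disjuncts false — does not hold.
[2] T + R = 13 + 14 = 27; 27 > 25 — holds.
[3] min(10, 5, 14) = 5, not 2 — does not hold.
[4] R=14, P=2, V=10; 1 of them equals 2 — holds.
[5] P + R = 16; 16 mod 4 = 0 — holds.
[6] T + Q = 13 + 6 = 19; 19 > 18, bound 18 not met — does not hold.
[7] W = 5, T = 13; 5 < 13 — holds.
[8] P = 2 is in {2, 6, 7} — holds.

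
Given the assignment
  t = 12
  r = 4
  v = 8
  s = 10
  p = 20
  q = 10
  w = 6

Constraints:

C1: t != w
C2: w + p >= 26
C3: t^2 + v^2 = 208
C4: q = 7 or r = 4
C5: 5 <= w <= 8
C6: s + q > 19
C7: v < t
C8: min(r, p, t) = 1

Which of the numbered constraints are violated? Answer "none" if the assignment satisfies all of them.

C1: t = 12, w = 6; distinct — holds.
C2: w + p = 6 + 20 = 26; 26 ≥ 26 — holds.
C3: t^2 + v^2 = 12^2 + 8^2 = 144 + 64 = 208 — holds.
C4: q = 10 ≠ 7, but r = 4 = 4 (second disjunct) — holds.
C5: w = 6 lies in [5, 8] — holds.
C6: s + q = 10 + 10 = 20; 20 > 19 — holds.
C7: v = 8, t = 12; 8 < 12 — holds.
C8: min(4, 20, 12) = 4, not 1 — fails.

Constraint 8 does not hold.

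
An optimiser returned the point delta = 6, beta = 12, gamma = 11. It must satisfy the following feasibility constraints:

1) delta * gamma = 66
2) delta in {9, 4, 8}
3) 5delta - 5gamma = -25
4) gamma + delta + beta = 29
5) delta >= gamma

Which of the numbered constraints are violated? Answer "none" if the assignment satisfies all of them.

1) delta * gamma = 6 * 11 = 66  ✔
2) delta = 6 is not in {9, 4, 8}  ✘
3) 5delta - 5gamma = 5(6) - 5(11) = -25  ✔
4) gamma + delta + beta = 11 + 6 + 12 = 29  ✔
5) delta = 6, gamma = 11; 6 < 11 (want ≥)  ✘

The assignment fails constraints 2 and 5.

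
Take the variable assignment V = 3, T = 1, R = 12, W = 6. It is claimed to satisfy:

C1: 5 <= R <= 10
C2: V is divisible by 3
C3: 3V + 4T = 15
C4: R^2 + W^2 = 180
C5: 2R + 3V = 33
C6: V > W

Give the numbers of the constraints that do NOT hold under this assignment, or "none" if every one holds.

Constraints 1, 3, and 6 do not hold.

C1: R = 12 is outside [5, 10]  ✗
C2: 3 / 3 = 1, so 3 divides 3  ✓
C3: 3V + 4T = 3(3) + 4(1) = 13, not 15  ✗
C4: R^2 + W^2 = 12^2 + 6^2 = 144 + 36 = 180  ✓
C5: 2R + 3V = 2(12) + 3(3) = 33  ✓
C6: V = 3, W = 6; 3 ≤ 6 (want >)  ✗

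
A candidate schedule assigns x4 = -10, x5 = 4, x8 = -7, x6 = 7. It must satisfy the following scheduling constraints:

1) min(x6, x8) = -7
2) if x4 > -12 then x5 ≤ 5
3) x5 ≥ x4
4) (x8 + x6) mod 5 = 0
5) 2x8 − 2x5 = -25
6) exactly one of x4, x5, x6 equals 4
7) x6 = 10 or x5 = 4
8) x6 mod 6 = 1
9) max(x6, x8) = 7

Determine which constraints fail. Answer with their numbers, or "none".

1) min(7, -7) = -7 — OK.
2) x4 = -10 > -12, so we need x5 ≤ 5; x5 = 4 ≤ 5 — OK.
3) x5 = 4, x4 = -10; 4 ≥ -10 — OK.
4) x8 + x6 = 0; 0 mod 5 = 0 — OK.
5) 2x8 − 2x5 = 2(-7) − 2(4) = -22, not -25 — violated.
6) x4=-10, x5=4, x6=7; 1 of them equals 4 — OK.
7) x6 = 7 ≠ 10, but x5 = 4 = 4 (second disjunct) — OK.
8) 7 mod 6 = 1 — OK.
9) max(7, -7) = 7 — OK.

No — constraint 5 is not satisfied.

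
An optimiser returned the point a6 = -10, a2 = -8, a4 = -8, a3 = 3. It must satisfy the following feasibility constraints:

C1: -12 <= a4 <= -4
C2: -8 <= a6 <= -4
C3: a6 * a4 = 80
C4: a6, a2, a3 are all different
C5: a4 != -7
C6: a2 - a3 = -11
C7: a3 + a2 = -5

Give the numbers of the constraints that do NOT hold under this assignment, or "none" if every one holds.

Constraint 2 does not hold.

C1: a4 = -8 lies in [-12, -4]  yes
C2: a6 = -10 is outside [-8, -4]  no
C3: a6 * a4 = -10 * (-8) = 80  yes
C4: values -10, -8, 3 are pairwise distinct  yes
C5: a4 = -8, and -8 ≠ -7  yes
C6: a2 - a3 = -8 - 3 = -11  yes
C7: a3 + a2 = 3 + (-8) = -5  yes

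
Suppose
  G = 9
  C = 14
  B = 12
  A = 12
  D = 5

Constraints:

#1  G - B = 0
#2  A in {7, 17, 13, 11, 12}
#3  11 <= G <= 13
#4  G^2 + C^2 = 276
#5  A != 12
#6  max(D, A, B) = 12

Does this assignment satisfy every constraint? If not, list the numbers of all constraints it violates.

Violated: 1, 3, 4, and 5.

#1 G - B = 9 - 12 = -3, not 0  ✗
#2 A = 12 is in {7, 17, 13, 11, 12}  ✓
#3 G = 9 is outside [11, 13]  ✗
#4 G^2 + C^2 = 9^2 + 14^2 = 81 + 196 = 277, not 276  ✗
#5 A = 12, but 12 is required to differ  ✗
#6 max(5, 12, 12) = 12  ✓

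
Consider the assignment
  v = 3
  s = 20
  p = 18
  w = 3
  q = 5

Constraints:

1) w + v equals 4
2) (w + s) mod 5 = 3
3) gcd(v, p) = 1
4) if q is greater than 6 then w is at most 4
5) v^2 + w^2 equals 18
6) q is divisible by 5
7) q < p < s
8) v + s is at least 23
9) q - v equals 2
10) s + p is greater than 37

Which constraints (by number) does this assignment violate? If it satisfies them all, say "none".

No — constraints 1 and 3 are not satisfied.

1) w + v = 3 + 3 = 6, not 4  FAIL
2) w + s = 23; 23 mod 5 = 3  OK
3) gcd(3, 18) = 3, not 1  FAIL
4) q = 5, not > 6; antecedent false, conditional vacuously true  OK
5) v^2 + w^2 = 3^2 + 3^2 = 9 + 9 = 18  OK
6) 5 / 5 = 1, so 5 divides 5  OK
7) values 5 < 18 < 20  OK
8) v + s = 3 + 20 = 23; 23 ≥ 23  OK
9) q - v = 5 - 3 = 2  OK
10) s + p = 20 + 18 = 38; 38 > 37  OK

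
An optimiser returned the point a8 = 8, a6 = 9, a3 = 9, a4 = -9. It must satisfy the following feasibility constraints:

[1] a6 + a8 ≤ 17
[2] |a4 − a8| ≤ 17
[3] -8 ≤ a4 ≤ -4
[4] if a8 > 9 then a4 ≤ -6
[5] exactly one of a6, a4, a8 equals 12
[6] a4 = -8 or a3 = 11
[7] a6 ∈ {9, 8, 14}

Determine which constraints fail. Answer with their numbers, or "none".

Constraints 3, 5, and 6 are violated.

[1] a6 + a8 = 9 + 8 = 17; 17 ≤ 17  holds
[2] |-9 − 8| = 17; 17 ≤ 17  holds
[3] a4 = -9 is outside [-8, -4]  fails
[4] a8 = 8, not > 9; antecedent false, conditional vacuously true  holds
[5] a6=9, a4=-9, a8=8; 0 of them equal 12, not exactly one  fails
[6] a4 = -9 ≠ -8 and a3 = 9 ≠ 11; both disjuncts false  fails
[7] a6 = 9 is in {9, 8, 14}  holds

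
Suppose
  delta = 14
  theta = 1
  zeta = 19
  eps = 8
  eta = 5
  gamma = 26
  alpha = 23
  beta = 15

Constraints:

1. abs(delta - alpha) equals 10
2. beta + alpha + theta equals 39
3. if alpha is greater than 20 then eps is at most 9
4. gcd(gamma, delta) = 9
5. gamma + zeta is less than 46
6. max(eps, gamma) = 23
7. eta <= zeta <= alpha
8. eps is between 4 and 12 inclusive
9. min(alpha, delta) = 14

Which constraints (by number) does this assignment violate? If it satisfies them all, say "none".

The assignment fails constraints 1, 4, 6.

1. abs(14 - 23) = 9, not 10 — does not hold.
2. beta + alpha + theta = 15 + 23 + 1 = 39 — holds.
3. alpha = 23 > 20, so we need eps ≤ 9; eps = 8 ≤ 9 — holds.
4. gcd(26, 14) = 2, not 9 — does not hold.
5. gamma + zeta = 26 + 19 = 45; 45 < 46 — holds.
6. max(8, 26) = 26, not 23 — does not hold.
7. values 5 <= 19 <= 23 — holds.
8. eps = 8 lies in [4, 12] — holds.
9. min(23, 14) = 14 — holds.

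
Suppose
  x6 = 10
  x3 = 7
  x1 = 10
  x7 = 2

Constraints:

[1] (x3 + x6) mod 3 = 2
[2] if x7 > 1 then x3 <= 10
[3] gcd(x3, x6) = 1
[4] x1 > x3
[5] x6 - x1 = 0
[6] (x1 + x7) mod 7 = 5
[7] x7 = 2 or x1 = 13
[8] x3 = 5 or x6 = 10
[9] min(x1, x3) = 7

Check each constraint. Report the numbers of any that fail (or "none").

The assignment satisfies every constraint.

[1] x3 + x6 = 17; 17 mod 3 = 2  holds
[2] x7 = 2 > 1, so we need x3 ≤ 10; x3 = 7 ≤ 10  holds
[3] gcd(7, 10) = 1  holds
[4] x1 = 10, x3 = 7; 10 > 7  holds
[5] x6 - x1 = 10 - 10 = 0  holds
[6] x1 + x7 = 12; 12 mod 7 = 5  holds
[7] x7 = 2 = 2 (first disjunct)  holds
[8] x3 = 7 ≠ 5, but x6 = 10 = 10 (second disjunct)  holds
[9] min(10, 7) = 7  holds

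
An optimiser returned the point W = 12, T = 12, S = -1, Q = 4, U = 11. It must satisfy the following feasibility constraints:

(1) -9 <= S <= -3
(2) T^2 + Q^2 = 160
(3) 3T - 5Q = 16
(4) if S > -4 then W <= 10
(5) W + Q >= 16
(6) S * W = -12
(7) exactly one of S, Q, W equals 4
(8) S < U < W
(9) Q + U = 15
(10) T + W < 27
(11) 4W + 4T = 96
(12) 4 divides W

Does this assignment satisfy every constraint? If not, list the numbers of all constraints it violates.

No — constraints 1 and 4 are not satisfied.

(1) S = -1 is outside [-9, -3] — fails.
(2) T^2 + Q^2 = 12^2 + 4^2 = 144 + 16 = 160 — holds.
(3) 3T - 5Q = 3(12) - 5(4) = 16 — holds.
(4) S = -1 > -4, so we need W ≤ 10; but W = 12 > 10 — fails.
(5) W + Q = 12 + 4 = 16; 16 ≥ 16 — holds.
(6) S * W = -1 * 12 = -12 — holds.
(7) S=-1, Q=4, W=12; 1 of them equals 4 — holds.
(8) values -1 < 11 < 12 — holds.
(9) Q + U = 4 + 11 = 15 — holds.
(10) T + W = 12 + 12 = 24; 24 < 27 — holds.
(11) 4W + 4T = 4(12) + 4(12) = 96 — holds.
(12) 12 / 4 = 3, so 4 divides 12 — holds.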